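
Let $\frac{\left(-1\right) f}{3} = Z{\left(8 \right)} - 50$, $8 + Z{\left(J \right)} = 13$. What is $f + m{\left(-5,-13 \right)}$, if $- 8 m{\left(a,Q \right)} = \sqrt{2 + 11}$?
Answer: $135 - \frac{\sqrt{13}}{8} \approx 134.55$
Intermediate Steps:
$m{\left(a,Q \right)} = - \frac{\sqrt{13}}{8}$ ($m{\left(a,Q \right)} = - \frac{\sqrt{2 + 11}}{8} = - \frac{\sqrt{13}}{8}$)
$Z{\left(J \right)} = 5$ ($Z{\left(J \right)} = -8 + 13 = 5$)
$f = 135$ ($f = - 3 \left(5 - 50\right) = \left(-3\right) \left(-45\right) = 135$)
$f + m{\left(-5,-13 \right)} = 135 - \frac{\sqrt{13}}{8}$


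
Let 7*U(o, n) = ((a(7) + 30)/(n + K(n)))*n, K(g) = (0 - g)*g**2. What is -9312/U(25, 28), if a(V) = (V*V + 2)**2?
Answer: 17013024/877 ≈ 19399.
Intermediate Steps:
a(V) = (2 + V**2)**2 (a(V) = (V**2 + 2)**2 = (2 + V**2)**2)
K(g) = -g**3 (K(g) = (-g)*g**2 = -g**3)
U(o, n) = 2631*n/(7*(n - n**3)) (U(o, n) = ((((2 + 7**2)**2 + 30)/(n - n**3))*n)/7 = ((((2 + 49)**2 + 30)/(n - n**3))*n)/7 = (((51**2 + 30)/(n - n**3))*n)/7 = (((2601 + 30)/(n - n**3))*n)/7 = ((2631/(n - n**3))*n)/7 = (2631*n/(n - n**3))/7 = 2631*n/(7*(n - n**3)))
-9312/U(25, 28) = -9312/((-2631/(-7 + 7*28**2))) = -9312/((-2631/(-7 + 7*784))) = -9312/((-2631/(-7 + 5488))) = -9312/((-2631/5481)) = -9312/((-2631*1/5481)) = -9312/(-877/1827) = -9312*(-1827/877) = 17013024/877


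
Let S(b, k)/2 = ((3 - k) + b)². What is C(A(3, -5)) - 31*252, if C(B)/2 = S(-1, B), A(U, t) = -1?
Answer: -7776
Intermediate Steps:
S(b, k) = 2*(3 + b - k)² (S(b, k) = 2*((3 - k) + b)² = 2*(3 + b - k)²)
C(B) = 4*(2 - B)² (C(B) = 2*(2*(3 - 1 - B)²) = 2*(2*(2 - B)²) = 4*(2 - B)²)
C(A(3, -5)) - 31*252 = 4*(-2 - 1)² - 31*252 = 4*(-3)² - 7812 = 4*9 - 7812 = 36 - 7812 = -7776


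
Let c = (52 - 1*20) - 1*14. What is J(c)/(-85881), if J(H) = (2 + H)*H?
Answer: -120/28627 ≈ -0.0041918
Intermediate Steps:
c = 18 (c = (52 - 20) - 14 = 32 - 14 = 18)
J(H) = H*(2 + H)
J(c)/(-85881) = (18*(2 + 18))/(-85881) = (18*20)*(-1/85881) = 360*(-1/85881) = -120/28627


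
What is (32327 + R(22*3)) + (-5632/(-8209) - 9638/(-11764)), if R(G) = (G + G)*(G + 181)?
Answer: 3135287968273/48285338 ≈ 64933.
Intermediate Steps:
R(G) = 2*G*(181 + G) (R(G) = (2*G)*(181 + G) = 2*G*(181 + G))
(32327 + R(22*3)) + (-5632/(-8209) - 9638/(-11764)) = (32327 + 2*(22*3)*(181 + 22*3)) + (-5632/(-8209) - 9638/(-11764)) = (32327 + 2*66*(181 + 66)) + (-5632*(-1/8209) - 9638*(-1/11764)) = (32327 + 2*66*247) + (5632/8209 + 4819/5882) = (32327 + 32604) + 72686595/48285338 = 64931 + 72686595/48285338 = 3135287968273/48285338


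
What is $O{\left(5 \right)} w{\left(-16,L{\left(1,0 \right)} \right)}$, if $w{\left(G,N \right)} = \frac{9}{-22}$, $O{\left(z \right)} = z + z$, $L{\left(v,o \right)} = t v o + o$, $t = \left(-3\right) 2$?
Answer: $- \frac{45}{11} \approx -4.0909$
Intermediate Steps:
$t = -6$
$L{\left(v,o \right)} = o - 6 o v$ ($L{\left(v,o \right)} = - 6 v o + o = - 6 o v + o = o - 6 o v$)
$O{\left(z \right)} = 2 z$
$w{\left(G,N \right)} = - \frac{9}{22}$ ($w{\left(G,N \right)} = 9 \left(- \frac{1}{22}\right) = - \frac{9}{22}$)
$O{\left(5 \right)} w{\left(-16,L{\left(1,0 \right)} \right)} = 2 \cdot 5 \left(- \frac{9}{22}\right) = 10 \left(- \frac{9}{22}\right) = - \frac{45}{11}$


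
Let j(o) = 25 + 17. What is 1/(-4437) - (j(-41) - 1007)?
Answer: 4281704/4437 ≈ 965.00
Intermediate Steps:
j(o) = 42
1/(-4437) - (j(-41) - 1007) = 1/(-4437) - (42 - 1007) = -1/4437 - 1*(-965) = -1/4437 + 965 = 4281704/4437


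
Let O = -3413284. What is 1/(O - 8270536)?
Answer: -1/11683820 ≈ -8.5588e-8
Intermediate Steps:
1/(O - 8270536) = 1/(-3413284 - 8270536) = 1/(-11683820) = -1/11683820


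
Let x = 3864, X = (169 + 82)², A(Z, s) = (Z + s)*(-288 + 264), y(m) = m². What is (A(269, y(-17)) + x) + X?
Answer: 53473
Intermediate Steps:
A(Z, s) = -24*Z - 24*s (A(Z, s) = (Z + s)*(-24) = -24*Z - 24*s)
X = 63001 (X = 251² = 63001)
(A(269, y(-17)) + x) + X = ((-24*269 - 24*(-17)²) + 3864) + 63001 = ((-6456 - 24*289) + 3864) + 63001 = ((-6456 - 6936) + 3864) + 63001 = (-13392 + 3864) + 63001 = -9528 + 63001 = 53473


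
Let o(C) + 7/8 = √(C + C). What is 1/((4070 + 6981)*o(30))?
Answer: 56/41894341 + 128*√15/41894341 ≈ 1.3170e-5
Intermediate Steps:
o(C) = -7/8 + √2*√C (o(C) = -7/8 + √(C + C) = -7/8 + √(2*C) = -7/8 + √2*√C)
1/((4070 + 6981)*o(30)) = 1/((4070 + 6981)*(-7/8 + √2*√30)) = 1/(11051*(-7/8 + 2*√15))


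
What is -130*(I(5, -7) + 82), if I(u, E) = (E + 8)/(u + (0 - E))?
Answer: -64025/6 ≈ -10671.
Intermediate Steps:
I(u, E) = (8 + E)/(u - E)
-130*(I(5, -7) + 82) = -130*((8 - 7)/(5 - 1*(-7)) + 82) = -130*(1/(5 + 7) + 82) = -130*(1/12 + 82) = -130*985/12 = -64025/6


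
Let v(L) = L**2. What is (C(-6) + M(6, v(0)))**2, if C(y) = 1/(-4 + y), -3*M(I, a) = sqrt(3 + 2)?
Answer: 509/900 + sqrt(5)/15 ≈ 0.71463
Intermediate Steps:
M(I, a) = -sqrt(5)/3 (M(I, a) = -sqrt(3 + 2)/3 = -sqrt(5)/3)
(C(-6) + M(6, v(0)))**2 = (1/(-4 - 6) - sqrt(5)/3)**2 = (1/(-10) - sqrt(5)/3)**2 = (-1/10 - sqrt(5)/3)**2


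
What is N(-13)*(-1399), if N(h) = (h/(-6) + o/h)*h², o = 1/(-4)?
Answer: -6201767/12 ≈ -5.1681e+5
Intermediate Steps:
o = -¼ ≈ -0.25000
N(h) = h²*(-1/(4*h) - h/6) (N(h) = (h/(-6) - 1/(4*h))*h² = (h*(-⅙) - 1/(4*h))*h² = (-h/6 - 1/(4*h))*h² = (-1/(4*h) - h/6)*h² = h²*(-1/(4*h) - h/6))
N(-13)*(-1399) = (-¼*(-13) - ⅙*(-13)³)*(-1399) = (13/4 - ⅙*(-2197))*(-1399) = (13/4 + 2197/6)*(-1399) = (4433/12)*(-1399) = -6201767/12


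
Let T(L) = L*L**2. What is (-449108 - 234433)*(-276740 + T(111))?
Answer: -745668725031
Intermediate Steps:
T(L) = L**3
(-449108 - 234433)*(-276740 + T(111)) = (-449108 - 234433)*(-276740 + 111**3) = -683541*(-276740 + 1367631) = -683541*1090891 = -745668725031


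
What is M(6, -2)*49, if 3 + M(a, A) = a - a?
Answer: -147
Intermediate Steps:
M(a, A) = -3 (M(a, A) = -3 + (a - a) = -3 + 0 = -3)
M(6, -2)*49 = -3*49 = -147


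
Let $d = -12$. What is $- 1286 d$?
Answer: $15432$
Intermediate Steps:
$- 1286 d = - 1286 \left(-12\right) = \left(-1\right) \left(-15432\right) = 15432$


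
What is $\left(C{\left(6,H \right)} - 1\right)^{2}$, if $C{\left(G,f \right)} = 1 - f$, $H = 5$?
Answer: $25$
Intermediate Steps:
$\left(C{\left(6,H \right)} - 1\right)^{2} = \left(\left(1 - 5\right) - 1\right)^{2} = \left(\left(1 - 5\right) + \left(-15 + 14\right)\right)^{2} = \left(-4 - 1\right)^{2} = \left(-5\right)^{2} = 25$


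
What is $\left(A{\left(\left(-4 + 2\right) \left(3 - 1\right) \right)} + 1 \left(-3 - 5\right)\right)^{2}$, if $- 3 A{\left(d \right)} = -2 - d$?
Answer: $\frac{676}{9} \approx 75.111$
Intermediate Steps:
$A{\left(d \right)} = \frac{2}{3} + \frac{d}{3}$ ($A{\left(d \right)} = - \frac{-2 - d}{3} = \frac{2}{3} + \frac{d}{3}$)
$\left(A{\left(\left(-4 + 2\right) \left(3 - 1\right) \right)} + 1 \left(-3 - 5\right)\right)^{2} = \left(\left(\frac{2}{3} + \frac{\left(-4 + 2\right) \left(3 - 1\right)}{3}\right) + 1 \left(-3 - 5\right)\right)^{2} = \left(\left(\frac{2}{3} + \frac{\left(-2\right) 2}{3}\right) + 1 \left(-8\right)\right)^{2} = \left(\left(\frac{2}{3} + \frac{1}{3} \left(-4\right)\right) - 8\right)^{2} = \left(\left(\frac{2}{3} - \frac{4}{3}\right) - 8\right)^{2} = \left(- \frac{2}{3} - 8\right)^{2} = \left(- \frac{26}{3}\right)^{2} = \frac{676}{9}$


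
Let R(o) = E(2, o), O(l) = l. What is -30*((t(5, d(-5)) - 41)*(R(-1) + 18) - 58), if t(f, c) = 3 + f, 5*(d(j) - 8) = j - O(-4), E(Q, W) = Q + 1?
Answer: 22530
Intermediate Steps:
E(Q, W) = 1 + Q
d(j) = 44/5 + j/5 (d(j) = 8 + (j - 1*(-4))/5 = 8 + (j + 4)/5 = 8 + (4 + j)/5 = 8 + (⅘ + j/5) = 44/5 + j/5)
R(o) = 3 (R(o) = 1 + 2 = 3)
-30*((t(5, d(-5)) - 41)*(R(-1) + 18) - 58) = -30*(((3 + 5) - 41)*(3 + 18) - 58) = -30*((8 - 41)*21 - 58) = -30*(-33*21 - 58) = -30*(-693 - 58) = -30*(-751) = 22530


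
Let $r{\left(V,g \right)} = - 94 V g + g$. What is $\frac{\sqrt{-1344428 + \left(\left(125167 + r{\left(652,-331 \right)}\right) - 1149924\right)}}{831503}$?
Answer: $\frac{2 \sqrt{4479203}}{831503} \approx 0.0050906$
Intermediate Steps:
$r{\left(V,g \right)} = g - 94 V g$ ($r{\left(V,g \right)} = - 94 V g + g = g - 94 V g$)
$\frac{\sqrt{-1344428 + \left(\left(125167 + r{\left(652,-331 \right)}\right) - 1149924\right)}}{831503} = \frac{\sqrt{-1344428 - \left(1024757 + 331 \left(1 - 61288\right)\right)}}{831503} = \sqrt{-1344428 - \left(1024757 + 331 \left(1 - 61288\right)\right)} \frac{1}{831503} = \sqrt{-1344428 + \left(\left(125167 - -20285997\right) - 1149924\right)} \frac{1}{831503} = \sqrt{-1344428 + \left(\left(125167 + 20285997\right) - 1149924\right)} \frac{1}{831503} = \sqrt{-1344428 + \left(20411164 - 1149924\right)} \frac{1}{831503} = \sqrt{-1344428 + 19261240} \cdot \frac{1}{831503} = \sqrt{17916812} \cdot \frac{1}{831503} = 2 \sqrt{4479203} \cdot \frac{1}{831503} = \frac{2 \sqrt{4479203}}{831503}$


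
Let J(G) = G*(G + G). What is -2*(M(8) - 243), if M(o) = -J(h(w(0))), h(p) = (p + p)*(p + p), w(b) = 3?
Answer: 5670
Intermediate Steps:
h(p) = 4*p² (h(p) = (2*p)*(2*p) = 4*p²)
J(G) = 2*G² (J(G) = G*(2*G) = 2*G²)
M(o) = -2592 (M(o) = -2*(4*3²)² = -2*(4*9)² = -2*36² = -2*1296 = -1*2592 = -2592)
-2*(M(8) - 243) = -2*(-2592 - 243) = -2*(-2835) = 5670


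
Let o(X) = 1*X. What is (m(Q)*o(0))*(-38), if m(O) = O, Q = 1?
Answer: 0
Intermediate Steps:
o(X) = X
(m(Q)*o(0))*(-38) = (1*0)*(-38) = 0*(-38) = 0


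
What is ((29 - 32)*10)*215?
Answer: -6450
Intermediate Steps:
((29 - 32)*10)*215 = -3*10*215 = -30*215 = -6450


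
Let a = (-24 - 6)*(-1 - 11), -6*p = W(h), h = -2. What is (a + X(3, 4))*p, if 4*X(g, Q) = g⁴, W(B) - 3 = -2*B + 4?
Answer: -5577/8 ≈ -697.13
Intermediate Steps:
W(B) = 7 - 2*B (W(B) = 3 + (-2*B + 4) = 3 + (4 - 2*B) = 7 - 2*B)
X(g, Q) = g⁴/4
p = -11/6 (p = -(7 - 2*(-2))/6 = -(7 + 4)/6 = -⅙*11 = -11/6 ≈ -1.8333)
a = 360 (a = -30*(-12) = 360)
(a + X(3, 4))*p = (360 + (¼)*3⁴)*(-11/6) = (360 + (¼)*81)*(-11/6) = (360 + 81/4)*(-11/6) = (1521/4)*(-11/6) = -5577/8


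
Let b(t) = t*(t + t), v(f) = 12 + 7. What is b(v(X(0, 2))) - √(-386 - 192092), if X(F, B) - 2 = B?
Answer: 722 - I*√192478 ≈ 722.0 - 438.72*I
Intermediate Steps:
X(F, B) = 2 + B
v(f) = 19
b(t) = 2*t² (b(t) = t*(2*t) = 2*t²)
b(v(X(0, 2))) - √(-386 - 192092) = 2*19² - √(-386 - 192092) = 2*361 - √(-192478) = 722 - I*√192478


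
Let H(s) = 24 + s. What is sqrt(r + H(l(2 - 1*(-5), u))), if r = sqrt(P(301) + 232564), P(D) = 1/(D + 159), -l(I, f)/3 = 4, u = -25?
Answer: sqrt(634800 + 230*sqrt(12302635715))/230 ≈ 22.232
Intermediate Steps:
l(I, f) = -12 (l(I, f) = -3*4 = -12)
P(D) = 1/(159 + D)
r = sqrt(12302635715)/230 (r = sqrt(1/(159 + 301) + 232564) = sqrt(1/460 + 232564) = sqrt(106979441/460) = sqrt(12302635715)/230 ≈ 482.25)
sqrt(r + H(l(2 - 1*(-5), u))) = sqrt(sqrt(12302635715)/230 + (24 - 12)) = sqrt(sqrt(12302635715)/230 + 12) = sqrt(12 + sqrt(12302635715)/230)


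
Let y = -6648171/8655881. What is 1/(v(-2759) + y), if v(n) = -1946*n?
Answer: 8655881/46473539623163 ≈ 1.8625e-7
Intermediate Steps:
y = -6648171/8655881 (y = -6648171*1/8655881 = -6648171/8655881 ≈ -0.76805)
1/(v(-2759) + y) = 1/(-1946*(-2759) - 6648171/8655881) = 1/(5369014 - 6648171/8655881) = 1/(46473539623163/8655881) = 8655881/46473539623163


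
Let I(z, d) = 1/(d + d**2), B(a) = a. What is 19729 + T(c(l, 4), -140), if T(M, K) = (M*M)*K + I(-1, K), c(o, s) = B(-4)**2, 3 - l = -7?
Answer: -313520059/19460 ≈ -16111.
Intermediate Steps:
l = 10 (l = 3 - 1*(-7) = 3 + 7 = 10)
c(o, s) = 16 (c(o, s) = (-4)**2 = 16)
T(M, K) = K*M**2 + 1/(K*(1 + K)) (T(M, K) = (M*M)*K + 1/(K*(1 + K)) = M**2*K + 1/(K*(1 + K)) = K*M**2 + 1/(K*(1 + K)))
19729 + T(c(l, 4), -140) = 19729 + (1 + (-140)**2*16**2*(1 - 140))/((-140)*(1 - 140)) = 19729 - 1/140*(1 + 19600*256*(-139))/(-139) = 19729 - 1/140*(-1/139)*(1 - 697446400) = 19729 - 1/140*(-1/139)*(-697446399) = 19729 - 697446399/19460 = -313520059/19460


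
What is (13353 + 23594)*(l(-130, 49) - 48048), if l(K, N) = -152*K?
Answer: -1045156736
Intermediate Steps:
(13353 + 23594)*(l(-130, 49) - 48048) = (13353 + 23594)*(-152*(-130) - 48048) = 36947*(19760 - 48048) = 36947*(-28288) = -1045156736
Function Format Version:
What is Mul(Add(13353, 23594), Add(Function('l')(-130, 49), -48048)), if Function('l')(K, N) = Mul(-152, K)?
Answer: -1045156736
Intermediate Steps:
Mul(Add(13353, 23594), Add(Function('l')(-130, 49), -48048)) = Mul(Add(13353, 23594), Add(Mul(-152, -130), -48048)) = Mul(36947, Add(19760, -48048)) = Mul(36947, -28288) = -1045156736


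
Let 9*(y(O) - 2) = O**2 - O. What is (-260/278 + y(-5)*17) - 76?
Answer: 5726/417 ≈ 13.731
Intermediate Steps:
y(O) = 2 - O/9 + O**2/9 (y(O) = 2 + (O**2 - O)/9 = 2 + (-O/9 + O**2/9) = 2 - O/9 + O**2/9)
(-260/278 + y(-5)*17) - 76 = (-260/278 + (2 - 1/9*(-5) + (1/9)*(-5)**2)*17) - 76 = (-260*1/278 + (2 + 5/9 + (1/9)*25)*17) - 76 = (-130/139 + (2 + 5/9 + 25/9)*17) - 76 = (-130/139 + (16/3)*17) - 76 = (-130/139 + 272/3) - 76 = 37418/417 - 76 = 5726/417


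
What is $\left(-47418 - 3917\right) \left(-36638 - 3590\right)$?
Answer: $2065104380$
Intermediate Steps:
$\left(-47418 - 3917\right) \left(-36638 - 3590\right) = \left(-51335\right) \left(-40228\right) = 2065104380$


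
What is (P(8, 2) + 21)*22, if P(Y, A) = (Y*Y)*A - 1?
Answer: 3256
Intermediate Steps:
P(Y, A) = -1 + A*Y² (P(Y, A) = Y²*A - 1 = A*Y² - 1 = -1 + A*Y²)
(P(8, 2) + 21)*22 = ((-1 + 2*8²) + 21)*22 = ((-1 + 2*64) + 21)*22 = ((-1 + 128) + 21)*22 = (127 + 21)*22 = 148*22 = 3256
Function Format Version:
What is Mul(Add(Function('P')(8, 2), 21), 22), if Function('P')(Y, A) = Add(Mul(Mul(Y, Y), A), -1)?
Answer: 3256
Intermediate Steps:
Function('P')(Y, A) = Add(-1, Mul(A, Pow(Y, 2))) (Function('P')(Y, A) = Add(Mul(Pow(Y, 2), A), -1) = Add(Mul(A, Pow(Y, 2)), -1) = Add(-1, Mul(A, Pow(Y, 2))))
Mul(Add(Function('P')(8, 2), 21), 22) = Mul(Add(Add(-1, Mul(2, Pow(8, 2))), 21), 22) = Mul(Add(Add(-1, Mul(2, 64)), 21), 22) = Mul(Add(Add(-1, 128), 21), 22) = Mul(Add(127, 21), 22) = Mul(148, 22) = 3256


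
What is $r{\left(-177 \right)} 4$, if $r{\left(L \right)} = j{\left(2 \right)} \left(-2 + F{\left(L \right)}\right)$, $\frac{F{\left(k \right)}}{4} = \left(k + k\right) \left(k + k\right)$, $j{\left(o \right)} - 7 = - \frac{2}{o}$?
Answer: $12030288$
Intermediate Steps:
$j{\left(o \right)} = 7 - \frac{2}{o}$
$F{\left(k \right)} = 16 k^{2}$ ($F{\left(k \right)} = 4 \left(k + k\right) \left(k + k\right) = 4 \cdot 2 k 2 k = 4 \cdot 4 k^{2} = 16 k^{2}$)
$r{\left(L \right)} = -12 + 96 L^{2}$ ($r{\left(L \right)} = \left(7 - \frac{2}{2}\right) \left(-2 + 16 L^{2}\right) = \left(7 - 1\right) \left(-2 + 16 L^{2}\right) = 6 \left(-2 + 16 L^{2}\right) = -12 + 96 L^{2}$)
$r{\left(-177 \right)} 4 = \left(-12 + 96 \left(-177\right)^{2}\right) 4 = \left(-12 + 96 \cdot 31329\right) 4 = \left(-12 + 3007584\right) 4 = 3007572 \cdot 4 = 12030288$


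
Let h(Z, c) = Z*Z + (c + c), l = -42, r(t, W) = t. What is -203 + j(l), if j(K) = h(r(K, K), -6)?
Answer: 1549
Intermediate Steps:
h(Z, c) = Z² + 2*c
j(K) = -12 + K² (j(K) = K² + 2*(-6) = K² - 12 = -12 + K²)
-203 + j(l) = -203 + (-12 + (-42)²) = -203 + (-12 + 1764) = -203 + 1752 = 1549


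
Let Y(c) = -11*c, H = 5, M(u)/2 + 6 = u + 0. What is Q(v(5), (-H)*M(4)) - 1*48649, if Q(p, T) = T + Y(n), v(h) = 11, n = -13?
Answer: -48486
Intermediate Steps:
M(u) = -12 + 2*u (M(u) = -12 + 2*(u + 0) = -12 + 2*u)
Q(p, T) = 143 + T (Q(p, T) = T - 11*(-13) = T + 143 = 143 + T)
Q(v(5), (-H)*M(4)) - 1*48649 = (143 + (-1*5)*(-12 + 2*4)) - 1*48649 = (143 - 5*(-12 + 8)) - 48649 = (143 - 5*(-4)) - 48649 = (143 + 20) - 48649 = 163 - 48649 = -48486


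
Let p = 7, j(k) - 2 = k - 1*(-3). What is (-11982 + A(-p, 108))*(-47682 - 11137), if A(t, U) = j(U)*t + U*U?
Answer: 65230271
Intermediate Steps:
j(k) = 5 + k (j(k) = 2 + (k - 1*(-3)) = 2 + (k + 3) = 2 + (3 + k) = 5 + k)
A(t, U) = U**2 + t*(5 + U) (A(t, U) = (5 + U)*t + U*U = t*(5 + U) + U**2 = U**2 + t*(5 + U))
(-11982 + A(-p, 108))*(-47682 - 11137) = (-11982 + (108**2 + (-1*7)*(5 + 108)))*(-47682 - 11137) = (-11982 + (11664 - 7*113))*(-58819) = (-11982 + (11664 - 791))*(-58819) = (-11982 + 10873)*(-58819) = -1109*(-58819) = 65230271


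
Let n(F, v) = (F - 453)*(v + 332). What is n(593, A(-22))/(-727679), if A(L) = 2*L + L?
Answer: -37240/727679 ≈ -0.051176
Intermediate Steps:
A(L) = 3*L
n(F, v) = (-453 + F)*(332 + v)
n(593, A(-22))/(-727679) = (-150396 - 1359*(-22) + 332*593 + 593*(3*(-22)))/(-727679) = (-150396 - 453*(-66) + 196876 + 593*(-66))*(-1/727679) = (-150396 + 29898 + 196876 - 39138)*(-1/727679) = 37240*(-1/727679) = -37240/727679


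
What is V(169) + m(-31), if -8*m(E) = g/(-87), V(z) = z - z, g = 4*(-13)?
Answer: -13/174 ≈ -0.074713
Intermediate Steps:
g = -52
V(z) = 0
m(E) = -13/174 (m(E) = -(-13)/(2*(-87)) = -(-13)*(-1)/(2*87) = -⅛*52/87 = -13/174)
V(169) + m(-31) = 0 - 13/174 = -13/174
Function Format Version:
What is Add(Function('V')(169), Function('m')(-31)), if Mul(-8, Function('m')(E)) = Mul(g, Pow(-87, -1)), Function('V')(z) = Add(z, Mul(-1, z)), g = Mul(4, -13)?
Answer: Rational(-13, 174) ≈ -0.074713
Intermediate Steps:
g = -52
Function('V')(z) = 0
Function('m')(E) = Rational(-13, 174) (Function('m')(E) = Mul(Rational(-1, 8), Mul(-52, Pow(-87, -1))) = Mul(Rational(-1, 8), Mul(-52, Rational(-1, 87))) = Mul(Rational(-1, 8), Rational(52, 87)) = Rational(-13, 174))
Add(Function('V')(169), Function('m')(-31)) = Add(0, Rational(-13, 174)) = Rational(-13, 174)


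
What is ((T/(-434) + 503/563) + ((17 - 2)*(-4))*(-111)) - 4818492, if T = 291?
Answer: -1175732600075/244342 ≈ -4.8118e+6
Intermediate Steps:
((T/(-434) + 503/563) + ((17 - 2)*(-4))*(-111)) - 4818492 = ((291/(-434) + 503/563) + ((17 - 2)*(-4))*(-111)) - 4818492 = ((291*(-1/434) + 503*(1/563)) + (15*(-4))*(-111)) - 4818492 = ((-291/434 + 503/563) - 60*(-111)) - 4818492 = (54469/244342 + 6660) - 4818492 = 1627372189/244342 - 4818492 = -1175732600075/244342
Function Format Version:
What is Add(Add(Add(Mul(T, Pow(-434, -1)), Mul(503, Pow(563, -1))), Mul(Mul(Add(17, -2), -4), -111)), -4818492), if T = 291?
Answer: Rational(-1175732600075, 244342) ≈ -4.8118e+6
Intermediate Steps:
Add(Add(Add(Mul(T, Pow(-434, -1)), Mul(503, Pow(563, -1))), Mul(Mul(Add(17, -2), -4), -111)), -4818492) = Add(Add(Add(Mul(291, Pow(-434, -1)), Mul(503, Pow(563, -1))), Mul(Mul(Add(17, -2), -4), -111)), -4818492) = Add(Add(Add(Mul(291, Rational(-1, 434)), Mul(503, Rational(1, 563))), Mul(Mul(15, -4), -111)), -4818492) = Add(Add(Add(Rational(-291, 434), Rational(503, 563)), Mul(-60, -111)), -4818492) = Add(Add(Rational(54469, 244342), 6660), -4818492) = Add(Rational(1627372189, 244342), -4818492) = Rational(-1175732600075, 244342)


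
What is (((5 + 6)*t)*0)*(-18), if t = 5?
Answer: 0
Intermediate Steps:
(((5 + 6)*t)*0)*(-18) = (((5 + 6)*5)*0)*(-18) = ((11*5)*0)*(-18) = (55*0)*(-18) = 0*(-18) = 0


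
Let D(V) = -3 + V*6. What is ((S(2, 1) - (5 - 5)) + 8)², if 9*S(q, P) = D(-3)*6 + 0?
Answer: 36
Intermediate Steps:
D(V) = -3 + 6*V
S(q, P) = -14 (S(q, P) = ((-3 + 6*(-3))*6 + 0)/9 = ((-3 - 18)*6 + 0)/9 = (-21*6 + 0)/9 = (-126 + 0)/9 = (⅑)*(-126) = -14)
((S(2, 1) - (5 - 5)) + 8)² = ((-14 - (5 - 5)) + 8)² = ((-14 - 1*0) + 8)² = ((-14 + 0) + 8)² = (-14 + 8)² = (-6)² = 36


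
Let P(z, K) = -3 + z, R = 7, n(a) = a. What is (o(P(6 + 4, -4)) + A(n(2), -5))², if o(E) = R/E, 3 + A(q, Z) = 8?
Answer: 36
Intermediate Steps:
A(q, Z) = 5 (A(q, Z) = -3 + 8 = 5)
o(E) = 7/E
(o(P(6 + 4, -4)) + A(n(2), -5))² = (7/(-3 + (6 + 4)) + 5)² = (7/(-3 + 10) + 5)² = (7/7 + 5)² = (7*(⅐) + 5)² = (1 + 5)² = 6² = 36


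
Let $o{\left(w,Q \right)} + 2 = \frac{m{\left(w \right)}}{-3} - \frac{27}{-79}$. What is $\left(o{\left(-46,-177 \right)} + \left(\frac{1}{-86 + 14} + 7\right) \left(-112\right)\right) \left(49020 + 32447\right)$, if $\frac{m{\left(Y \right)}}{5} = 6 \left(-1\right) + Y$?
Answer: $- \frac{40397611559}{711} \approx -5.6818 \cdot 10^{7}$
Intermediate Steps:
$m{\left(Y \right)} = -30 + 5 Y$ ($m{\left(Y \right)} = 5 \left(6 \left(-1\right) + Y\right) = 5 \left(-6 + Y\right) = -30 + 5 Y$)
$o{\left(w,Q \right)} = \frac{659}{79} - \frac{5 w}{3}$ ($o{\left(w,Q \right)} = -2 + \left(\frac{-30 + 5 w}{-3} - \frac{27}{-79}\right) = -2 + \left(\left(-30 + 5 w\right) \left(- \frac{1}{3}\right) - - \frac{27}{79}\right) = -2 + \left(\left(10 - \frac{5 w}{3}\right) + \frac{27}{79}\right) = -2 - \left(- \frac{817}{79} + \frac{5 w}{3}\right) = \frac{659}{79} - \frac{5 w}{3}$)
$\left(o{\left(-46,-177 \right)} + \left(\frac{1}{-86 + 14} + 7\right) \left(-112\right)\right) \left(49020 + 32447\right) = \left(\left(\frac{659}{79} - - \frac{230}{3}\right) + \left(\frac{1}{-86 + 14} + 7\right) \left(-112\right)\right) \left(49020 + 32447\right) = \left(\left(\frac{659}{79} + \frac{230}{3}\right) + \left(\frac{1}{-72} + 7\right) \left(-112\right)\right) 81467 = \left(\frac{20147}{237} + \left(- \frac{1}{72} + 7\right) \left(-112\right)\right) 81467 = \left(\frac{20147}{237} + \frac{503}{72} \left(-112\right)\right) 81467 = \left(\frac{20147}{237} - \frac{7042}{9}\right) 81467 = \left(- \frac{495877}{711}\right) 81467 = - \frac{40397611559}{711}$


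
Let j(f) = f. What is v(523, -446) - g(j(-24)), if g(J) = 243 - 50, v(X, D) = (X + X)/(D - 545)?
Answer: -192309/991 ≈ -194.06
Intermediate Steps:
v(X, D) = 2*X/(-545 + D) (v(X, D) = (2*X)/(-545 + D) = 2*X/(-545 + D))
g(J) = 193
v(523, -446) - g(j(-24)) = 2*523/(-545 - 446) - 1*193 = 2*523/(-991) - 193 = 2*523*(-1/991) - 193 = -1046/991 - 193 = -192309/991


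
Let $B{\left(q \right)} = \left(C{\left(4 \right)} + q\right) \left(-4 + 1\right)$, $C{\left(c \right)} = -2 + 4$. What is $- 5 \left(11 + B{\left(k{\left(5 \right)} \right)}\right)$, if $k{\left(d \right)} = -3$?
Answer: $-70$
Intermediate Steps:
$C{\left(c \right)} = 2$
$B{\left(q \right)} = -6 - 3 q$ ($B{\left(q \right)} = \left(2 + q\right) \left(-4 + 1\right) = \left(2 + q\right) \left(-3\right) = -6 - 3 q$)
$- 5 \left(11 + B{\left(k{\left(5 \right)} \right)}\right) = - 5 \left(11 - -3\right) = - 5 \left(11 + \left(-6 + 9\right)\right) = - 5 \left(11 + 3\right) = \left(-5\right) 14 = -70$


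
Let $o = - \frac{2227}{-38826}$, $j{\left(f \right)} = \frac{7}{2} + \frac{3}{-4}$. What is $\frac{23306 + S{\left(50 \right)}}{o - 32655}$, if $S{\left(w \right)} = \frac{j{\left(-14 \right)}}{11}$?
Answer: $- \frac{164525175}{230520146} \approx -0.71371$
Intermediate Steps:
$j{\left(f \right)} = \frac{11}{4}$ ($j{\left(f \right)} = 7 \cdot \frac{1}{2} + 3 \left(- \frac{1}{4}\right) = \frac{7}{2} - \frac{3}{4} = \frac{11}{4}$)
$o = \frac{2227}{38826}$ ($o = \left(-2227\right) \left(- \frac{1}{38826}\right) = \frac{2227}{38826} \approx 0.057358$)
$S{\left(w \right)} = \frac{1}{4}$ ($S{\left(w \right)} = \frac{11}{4 \cdot 11} = \frac{11}{4} \cdot \frac{1}{11} = \frac{1}{4}$)
$\frac{23306 + S{\left(50 \right)}}{o - 32655} = \frac{23306 + \frac{1}{4}}{\frac{2227}{38826} - 32655} = \frac{93225}{4 \left(- \frac{1267860803}{38826}\right)} = \frac{93225}{4} \left(- \frac{38826}{1267860803}\right) = - \frac{164525175}{230520146}$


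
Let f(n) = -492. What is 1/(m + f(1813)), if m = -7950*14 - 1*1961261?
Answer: -1/2073053 ≈ -4.8238e-7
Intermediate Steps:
m = -2072561 (m = -111300 - 1961261 = -2072561)
1/(m + f(1813)) = 1/(-2072561 - 492) = 1/(-2073053) = -1/2073053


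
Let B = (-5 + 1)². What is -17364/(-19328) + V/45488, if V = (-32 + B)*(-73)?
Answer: 12694199/13737376 ≈ 0.92406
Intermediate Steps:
B = 16 (B = (-4)² = 16)
V = 1168 (V = (-32 + 16)*(-73) = -16*(-73) = 1168)
-17364/(-19328) + V/45488 = -17364/(-19328) + 1168/45488 = -17364*(-1/19328) + 1168*(1/45488) = 4341/4832 + 73/2843 = 12694199/13737376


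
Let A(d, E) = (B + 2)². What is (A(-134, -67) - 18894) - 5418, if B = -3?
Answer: -24311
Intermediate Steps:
A(d, E) = 1 (A(d, E) = (-3 + 2)² = (-1)² = 1)
(A(-134, -67) - 18894) - 5418 = (1 - 18894) - 5418 = -18893 - 5418 = -24311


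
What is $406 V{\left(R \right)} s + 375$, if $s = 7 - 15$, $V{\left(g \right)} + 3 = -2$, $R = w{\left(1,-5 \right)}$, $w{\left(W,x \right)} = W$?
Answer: $16615$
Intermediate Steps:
$R = 1$
$V{\left(g \right)} = -5$ ($V{\left(g \right)} = -3 - 2 = -5$)
$s = -8$ ($s = 7 - 15 = -8$)
$406 V{\left(R \right)} s + 375 = 406 \left(\left(-5\right) \left(-8\right)\right) + 375 = 406 \cdot 40 + 375 = 16240 + 375 = 16615$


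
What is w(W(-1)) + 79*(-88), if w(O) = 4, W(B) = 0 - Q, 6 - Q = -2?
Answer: -6948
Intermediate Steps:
Q = 8 (Q = 6 - 1*(-2) = 6 + 2 = 8)
W(B) = -8 (W(B) = 0 - 1*8 = 0 - 8 = -8)
w(W(-1)) + 79*(-88) = 4 + 79*(-88) = 4 - 6952 = -6948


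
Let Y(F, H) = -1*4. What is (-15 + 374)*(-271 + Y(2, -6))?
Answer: -98725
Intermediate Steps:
Y(F, H) = -4
(-15 + 374)*(-271 + Y(2, -6)) = (-15 + 374)*(-271 - 4) = 359*(-275) = -98725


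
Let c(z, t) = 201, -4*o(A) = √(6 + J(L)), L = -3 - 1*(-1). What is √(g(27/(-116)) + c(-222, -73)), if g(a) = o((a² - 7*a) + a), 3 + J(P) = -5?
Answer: √(804 - I*√2)/2 ≈ 14.177 - 0.012469*I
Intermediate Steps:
L = -2 (L = -3 + 1 = -2)
J(P) = -8 (J(P) = -3 - 5 = -8)
o(A) = -I*√2/4 (o(A) = -√(6 - 8)/4 = -I*√2/4)
g(a) = -I*√2/4
√(g(27/(-116)) + c(-222, -73)) = √(-I*√2/4 + 201) = √(201 - I*√2/4)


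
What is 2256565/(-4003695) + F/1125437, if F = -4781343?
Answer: -4336532161258/901181297943 ≈ -4.8120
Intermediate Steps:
2256565/(-4003695) + F/1125437 = 2256565/(-4003695) - 4781343/1125437 = 2256565*(-1/4003695) - 4781343*1/1125437 = -451313/800739 - 4781343/1125437 = -4336532161258/901181297943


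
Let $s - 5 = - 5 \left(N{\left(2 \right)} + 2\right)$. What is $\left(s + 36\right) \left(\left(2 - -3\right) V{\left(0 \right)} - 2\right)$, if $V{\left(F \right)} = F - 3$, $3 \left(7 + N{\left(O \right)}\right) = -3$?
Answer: $-1207$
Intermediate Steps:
$N{\left(O \right)} = -8$ ($N{\left(O \right)} = -7 + \frac{1}{3} \left(-3\right) = -7 - 1 = -8$)
$V{\left(F \right)} = -3 + F$ ($V{\left(F \right)} = F - 3 = -3 + F$)
$s = 35$ ($s = 5 - 5 \left(-8 + 2\right) = 5 - -30 = 5 + 30 = 35$)
$\left(s + 36\right) \left(\left(2 - -3\right) V{\left(0 \right)} - 2\right) = \left(35 + 36\right) \left(\left(2 - -3\right) \left(-3 + 0\right) - 2\right) = 71 \left(\left(2 + 3\right) \left(-3\right) - 2\right) = 71 \left(5 \left(-3\right) - 2\right) = 71 \left(-15 - 2\right) = 71 \left(-17\right) = -1207$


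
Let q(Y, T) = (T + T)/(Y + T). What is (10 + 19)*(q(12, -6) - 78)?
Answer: -2320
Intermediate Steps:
q(Y, T) = 2*T/(T + Y) (q(Y, T) = (2*T)/(T + Y) = 2*T/(T + Y))
(10 + 19)*(q(12, -6) - 78) = (10 + 19)*(2*(-6)/(-6 + 12) - 78) = 29*(2*(-6)/6 - 78) = 29*(2*(-6)*(⅙) - 78) = 29*(-2 - 78) = 29*(-80) = -2320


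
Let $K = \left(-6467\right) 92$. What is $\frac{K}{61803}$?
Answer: $- \frac{594964}{61803} \approx -9.6268$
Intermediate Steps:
$K = -594964$
$\frac{K}{61803} = - \frac{594964}{61803}$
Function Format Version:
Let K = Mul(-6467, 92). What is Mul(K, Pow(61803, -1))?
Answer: Rational(-594964, 61803) ≈ -9.6268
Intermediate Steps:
K = -594964
Mul(K, Pow(61803, -1)) = Mul(-594964, Pow(61803, -1)) = Mul(-594964, Rational(1, 61803)) = Rational(-594964, 61803)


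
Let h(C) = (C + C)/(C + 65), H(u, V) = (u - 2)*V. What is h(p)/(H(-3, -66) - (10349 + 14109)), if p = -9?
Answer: 9/675584 ≈ 1.3322e-5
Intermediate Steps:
H(u, V) = V*(-2 + u) (H(u, V) = (-2 + u)*V = V*(-2 + u))
h(C) = 2*C/(65 + C) (h(C) = (2*C)/(65 + C) = 2*C/(65 + C))
h(p)/(H(-3, -66) - (10349 + 14109)) = (2*(-9)/(65 - 9))/(-66*(-2 - 3) - (10349 + 14109)) = (2*(-9)/56)/(-66*(-5) - 1*24458) = (2*(-9)*(1/56))/(330 - 24458) = -9/28/(-24128) = -9/28*(-1/24128) = 9/675584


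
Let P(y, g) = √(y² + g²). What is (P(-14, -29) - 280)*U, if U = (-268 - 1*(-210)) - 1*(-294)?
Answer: -66080 + 236*√1037 ≈ -58480.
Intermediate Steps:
U = 236 (U = (-268 + 210) + 294 = -58 + 294 = 236)
P(y, g) = √(g² + y²)
(P(-14, -29) - 280)*U = (√((-29)² + (-14)²) - 280)*236 = (√(841 + 196) - 280)*236 = (√1037 - 280)*236 = (-280 + √1037)*236 = -66080 + 236*√1037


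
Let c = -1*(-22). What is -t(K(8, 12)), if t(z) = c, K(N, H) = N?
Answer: -22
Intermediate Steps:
c = 22
t(z) = 22
-t(K(8, 12)) = -1*22 = -22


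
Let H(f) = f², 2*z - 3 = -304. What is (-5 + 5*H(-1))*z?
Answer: 0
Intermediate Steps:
z = -301/2 (z = 3/2 + (½)*(-304) = 3/2 - 152 = -301/2 ≈ -150.50)
(-5 + 5*H(-1))*z = (-5 + 5*(-1)²)*(-301/2) = (-5 + 5*1)*(-301/2) = (-5 + 5)*(-301/2) = 0*(-301/2) = 0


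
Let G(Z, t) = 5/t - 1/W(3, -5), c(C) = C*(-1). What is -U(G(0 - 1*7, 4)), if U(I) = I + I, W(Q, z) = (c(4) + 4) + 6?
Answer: -13/6 ≈ -2.1667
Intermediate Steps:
c(C) = -C
W(Q, z) = 6 (W(Q, z) = (-1*4 + 4) + 6 = (-4 + 4) + 6 = 0 + 6 = 6)
G(Z, t) = -⅙ + 5/t (G(Z, t) = 5/t - 1/6 = 5/t - 1*⅙ = 5/t - ⅙ = -⅙ + 5/t)
U(I) = 2*I
-U(G(0 - 1*7, 4)) = -2*(⅙)*(30 - 1*4)/4 = -2*(⅙)*(¼)*(30 - 4) = -2*(⅙)*(¼)*26 = -2*13/12 = -1*13/6 = -13/6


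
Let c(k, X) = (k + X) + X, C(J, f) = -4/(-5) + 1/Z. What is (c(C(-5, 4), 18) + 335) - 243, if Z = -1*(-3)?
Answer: 1937/15 ≈ 129.13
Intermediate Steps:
Z = 3
C(J, f) = 17/15 (C(J, f) = -4/(-5) + 1/3 = -4*(-⅕) + 1*(⅓) = ⅘ + ⅓ = 17/15)
c(k, X) = k + 2*X (c(k, X) = (X + k) + X = k + 2*X)
(c(C(-5, 4), 18) + 335) - 243 = ((17/15 + 2*18) + 335) - 243 = ((17/15 + 36) + 335) - 243 = (557/15 + 335) - 243 = 5582/15 - 243 = 1937/15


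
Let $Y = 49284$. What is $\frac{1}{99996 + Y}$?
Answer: $\frac{1}{149280} \approx 6.6988 \cdot 10^{-6}$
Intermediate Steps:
$\frac{1}{99996 + Y} = \frac{1}{99996 + 49284} = \frac{1}{149280}$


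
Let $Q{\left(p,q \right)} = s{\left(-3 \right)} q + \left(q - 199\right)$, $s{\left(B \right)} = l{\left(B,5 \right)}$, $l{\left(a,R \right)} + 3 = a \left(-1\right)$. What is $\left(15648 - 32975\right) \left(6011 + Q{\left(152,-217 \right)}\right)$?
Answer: $-96944565$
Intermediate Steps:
$l{\left(a,R \right)} = -3 - a$ ($l{\left(a,R \right)} = -3 + a \left(-1\right) = -3 - a$)
$s{\left(B \right)} = -3 - B$
$Q{\left(p,q \right)} = -199 + q$ ($Q{\left(p,q \right)} = \left(-3 - -3\right) q + \left(q - 199\right) = \left(-3 + 3\right) q + \left(-199 + q\right) = 0 q + \left(-199 + q\right) = 0 + \left(-199 + q\right) = -199 + q$)
$\left(15648 - 32975\right) \left(6011 + Q{\left(152,-217 \right)}\right) = \left(15648 - 32975\right) \left(6011 - 416\right) = \left(-17327\right) 5595 = -96944565$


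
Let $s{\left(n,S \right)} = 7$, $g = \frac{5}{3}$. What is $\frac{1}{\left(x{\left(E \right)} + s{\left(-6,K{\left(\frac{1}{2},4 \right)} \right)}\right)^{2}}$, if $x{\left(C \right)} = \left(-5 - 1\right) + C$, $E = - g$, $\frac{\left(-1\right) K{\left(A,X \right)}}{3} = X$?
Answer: $\frac{9}{4} \approx 2.25$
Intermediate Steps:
$g = \frac{5}{3}$ ($g = 5 \cdot \frac{1}{3} = \frac{5}{3} \approx 1.6667$)
$K{\left(A,X \right)} = - 3 X$
$E = - \frac{5}{3}$ ($E = \left(-1\right) \frac{5}{3} = - \frac{5}{3} \approx -1.6667$)
$x{\left(C \right)} = -6 + C$
$\frac{1}{\left(x{\left(E \right)} + s{\left(-6,K{\left(\frac{1}{2},4 \right)} \right)}\right)^{2}} = \frac{1}{\left(\left(-6 - \frac{5}{3}\right) + 7\right)^{2}} = \frac{1}{\left(- \frac{23}{3} + 7\right)^{2}} = \frac{1}{\left(- \frac{2}{3}\right)^{2}} = \frac{1}{\frac{4}{9}} = \frac{9}{4}$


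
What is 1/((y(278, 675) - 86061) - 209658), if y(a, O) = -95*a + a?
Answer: -1/321851 ≈ -3.1070e-6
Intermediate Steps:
y(a, O) = -94*a
1/((y(278, 675) - 86061) - 209658) = 1/((-94*278 - 86061) - 209658) = 1/((-26132 - 86061) - 209658) = 1/(-112193 - 209658) = 1/(-321851) = -1/321851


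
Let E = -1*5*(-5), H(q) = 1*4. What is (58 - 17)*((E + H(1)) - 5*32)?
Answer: -5371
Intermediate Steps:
H(q) = 4
E = 25 (E = -5*(-5) = 25)
(58 - 17)*((E + H(1)) - 5*32) = (58 - 17)*((25 + 4) - 5*32) = 41*(29 - 160) = 41*(-131) = -5371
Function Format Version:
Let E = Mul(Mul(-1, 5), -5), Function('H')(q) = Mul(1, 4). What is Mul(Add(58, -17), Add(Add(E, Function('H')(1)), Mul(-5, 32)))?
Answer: -5371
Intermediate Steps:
Function('H')(q) = 4
E = 25 (E = Mul(-5, -5) = 25)
Mul(Add(58, -17), Add(Add(E, Function('H')(1)), Mul(-5, 32))) = Mul(Add(58, -17), Add(Add(25, 4), Mul(-5, 32))) = Mul(41, Add(29, -160)) = Mul(41, -131) = -5371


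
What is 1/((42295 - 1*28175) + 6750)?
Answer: 1/20870 ≈ 4.7916e-5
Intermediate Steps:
1/((42295 - 1*28175) + 6750) = 1/((42295 - 28175) + 6750) = 1/(14120 + 6750) = 1/20870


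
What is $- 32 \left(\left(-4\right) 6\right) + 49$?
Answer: $817$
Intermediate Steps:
$- 32 \left(\left(-4\right) 6\right) + 49 = \left(-32\right) \left(-24\right) + 49 = 768 + 49 = 817$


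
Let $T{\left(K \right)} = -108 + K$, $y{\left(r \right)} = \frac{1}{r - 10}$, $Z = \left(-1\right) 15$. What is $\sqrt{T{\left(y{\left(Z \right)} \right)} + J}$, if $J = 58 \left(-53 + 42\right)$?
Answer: $\frac{i \sqrt{18651}}{5} \approx 27.314 i$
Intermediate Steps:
$Z = -15$
$y{\left(r \right)} = \frac{1}{-10 + r}$
$J = -638$ ($J = 58 \left(-11\right) = -638$)
$\sqrt{T{\left(y{\left(Z \right)} \right)} + J} = \sqrt{\left(-108 + \frac{1}{-10 - 15}\right) - 638} = \sqrt{\left(-108 + \frac{1}{-25}\right) - 638} = \sqrt{\left(-108 - \frac{1}{25}\right) - 638} = \sqrt{- \frac{2701}{25} - 638} = \sqrt{- \frac{18651}{25}} = \frac{i \sqrt{18651}}{5}$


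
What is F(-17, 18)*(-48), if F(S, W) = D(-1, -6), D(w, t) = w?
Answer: 48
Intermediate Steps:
F(S, W) = -1
F(-17, 18)*(-48) = -1*(-48) = 48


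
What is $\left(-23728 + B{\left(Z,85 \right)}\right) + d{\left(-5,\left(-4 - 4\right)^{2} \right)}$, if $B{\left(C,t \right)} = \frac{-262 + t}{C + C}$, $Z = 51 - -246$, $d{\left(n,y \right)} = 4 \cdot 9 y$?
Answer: $- \frac{4242011}{198} \approx -21424.0$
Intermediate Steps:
$d{\left(n,y \right)} = 36 y$
$Z = 297$ ($Z = 51 + 246 = 297$)
$B{\left(C,t \right)} = \frac{-262 + t}{2 C}$
$\left(-23728 + B{\left(Z,85 \right)}\right) + d{\left(-5,\left(-4 - 4\right)^{2} \right)} = \left(-23728 + \frac{-262 + 85}{2 \cdot 297}\right) + 36 \left(-4 - 4\right)^{2} = \left(-23728 + \frac{1}{2} \cdot \frac{1}{297} \left(-177\right)\right) + 36 \left(-8\right)^{2} = \left(-23728 - \frac{59}{198}\right) + 36 \cdot 64 = - \frac{4698203}{198} + 2304 = - \frac{4242011}{198}$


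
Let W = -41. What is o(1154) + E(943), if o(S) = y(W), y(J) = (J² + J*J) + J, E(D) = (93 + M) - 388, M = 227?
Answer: 3253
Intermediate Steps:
E(D) = -68 (E(D) = (93 + 227) - 388 = 320 - 388 = -68)
y(J) = J + 2*J² (y(J) = (J² + J²) + J = 2*J² + J = J + 2*J²)
o(S) = 3321 (o(S) = -41*(1 + 2*(-41)) = -41*(1 - 82) = -41*(-81) = 3321)
o(1154) + E(943) = 3321 - 68 = 3253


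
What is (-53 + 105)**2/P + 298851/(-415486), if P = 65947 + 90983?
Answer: -22887606643/32601108990 ≈ -0.70205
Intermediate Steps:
P = 156930
(-53 + 105)**2/P + 298851/(-415486) = (-53 + 105)**2/156930 + 298851/(-415486) = 52**2*(1/156930) + 298851*(-1/415486) = 2704*(1/156930) - 298851/415486 = 1352/78465 - 298851/415486 = -22887606643/32601108990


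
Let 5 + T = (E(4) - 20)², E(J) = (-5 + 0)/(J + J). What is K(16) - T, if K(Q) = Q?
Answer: -25881/64 ≈ -404.39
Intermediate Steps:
E(J) = -5/(2*J) (E(J) = -5*1/(2*J) = -5/(2*J))
T = 26905/64 (T = -5 + (-5/2/4 - 20)² = -5 + (-5/2*¼ - 20)² = -5 + (-5/8 - 20)² = -5 + (-165/8)² = -5 + 27225/64 = 26905/64 ≈ 420.39)
K(16) - T = 16 - 1*26905/64 = 16 - 26905/64 = -25881/64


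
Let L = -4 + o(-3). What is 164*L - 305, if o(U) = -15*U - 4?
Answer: 5763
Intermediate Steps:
o(U) = -4 - 15*U
L = 37 (L = -4 + (-4 - 15*(-3)) = -4 + (-4 + 45) = -4 + 41 = 37)
164*L - 305 = 164*37 - 305 = 6068 - 305 = 5763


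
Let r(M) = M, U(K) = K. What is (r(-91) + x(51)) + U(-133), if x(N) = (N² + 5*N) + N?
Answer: 2683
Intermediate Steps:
x(N) = N² + 6*N
(r(-91) + x(51)) + U(-133) = (-91 + 51*(6 + 51)) - 133 = (-91 + 51*57) - 133 = (-91 + 2907) - 133 = 2816 - 133 = 2683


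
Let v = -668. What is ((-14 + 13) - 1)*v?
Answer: 1336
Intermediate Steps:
((-14 + 13) - 1)*v = ((-14 + 13) - 1)*(-668) = (-1 - 1)*(-668) = -2*(-668) = 1336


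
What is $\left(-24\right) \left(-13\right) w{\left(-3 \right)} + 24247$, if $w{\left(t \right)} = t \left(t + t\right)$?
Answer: $29863$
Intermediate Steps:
$w{\left(t \right)} = 2 t^{2}$ ($w{\left(t \right)} = t 2 t = 2 t^{2}$)
$\left(-24\right) \left(-13\right) w{\left(-3 \right)} + 24247 = \left(-24\right) \left(-13\right) 2 \left(-3\right)^{2} + 24247 = 312 \cdot 2 \cdot 9 + 24247 = 312 \cdot 18 + 24247 = 5616 + 24247 = 29863$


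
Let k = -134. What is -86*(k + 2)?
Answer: 11352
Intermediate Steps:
-86*(k + 2) = -86*(-134 + 2) = -86*(-132) = 11352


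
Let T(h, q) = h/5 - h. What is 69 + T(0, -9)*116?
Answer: 69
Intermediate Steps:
T(h, q) = -4*h/5 (T(h, q) = h*(⅕) - h = h/5 - h = -4*h/5)
69 + T(0, -9)*116 = 69 - ⅘*0*116 = 69 + 0*116 = 69 + 0 = 69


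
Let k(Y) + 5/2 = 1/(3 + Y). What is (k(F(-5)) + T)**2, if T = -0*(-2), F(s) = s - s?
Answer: 169/36 ≈ 4.6944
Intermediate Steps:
F(s) = 0
k(Y) = -5/2 + 1/(3 + Y)
T = 0 (T = -1*0 = 0)
(k(F(-5)) + T)**2 = ((-13 - 5*0)/(2*(3 + 0)) + 0)**2 = ((1/2)*(-13 + 0)/3 + 0)**2 = ((1/2)*(1/3)*(-13) + 0)**2 = (-13/6 + 0)**2 = (-13/6)**2 = 169/36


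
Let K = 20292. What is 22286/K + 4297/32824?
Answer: 204677597/166516152 ≈ 1.2292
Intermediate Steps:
22286/K + 4297/32824 = 22286/20292 + 4297/32824 = 22286*(1/20292) + 4297*(1/32824) = 11143/10146 + 4297/32824 = 204677597/166516152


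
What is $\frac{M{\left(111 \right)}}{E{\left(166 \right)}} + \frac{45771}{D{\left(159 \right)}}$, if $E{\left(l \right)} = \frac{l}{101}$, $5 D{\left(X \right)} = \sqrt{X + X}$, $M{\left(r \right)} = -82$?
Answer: $- \frac{4141}{83} + \frac{76285 \sqrt{318}}{106} \approx 12784.0$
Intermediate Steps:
$D{\left(X \right)} = \frac{\sqrt{2} \sqrt{X}}{5}$ ($D{\left(X \right)} = \frac{\sqrt{X + X}}{5} = \frac{\sqrt{2 X}}{5} = \frac{\sqrt{2} \sqrt{X}}{5}$)
$E{\left(l \right)} = \frac{l}{101}$ ($E{\left(l \right)} = l \frac{1}{101} = \frac{l}{101}$)
$\frac{M{\left(111 \right)}}{E{\left(166 \right)}} + \frac{45771}{D{\left(159 \right)}} = - \frac{82}{\frac{1}{101} \cdot 166} + \frac{45771}{\frac{1}{5} \sqrt{2} \sqrt{159}} = - \frac{82}{\frac{166}{101}} + \frac{45771}{\frac{1}{5} \sqrt{318}} = \left(-82\right) \frac{101}{166} + 45771 \frac{5 \sqrt{318}}{318} = - \frac{4141}{83} + \frac{76285 \sqrt{318}}{106}$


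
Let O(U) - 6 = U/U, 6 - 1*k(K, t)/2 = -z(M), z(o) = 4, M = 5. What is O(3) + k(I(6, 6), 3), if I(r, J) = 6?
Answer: 27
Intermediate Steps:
k(K, t) = 20 (k(K, t) = 12 - (-2)*4 = 12 - 2*(-4) = 12 + 8 = 20)
O(U) = 7 (O(U) = 6 + U/U = 6 + 1 = 7)
O(3) + k(I(6, 6), 3) = 7 + 20 = 27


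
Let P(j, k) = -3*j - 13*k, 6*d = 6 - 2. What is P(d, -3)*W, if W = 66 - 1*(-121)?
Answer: 6919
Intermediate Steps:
W = 187 (W = 66 + 121 = 187)
d = ⅔ (d = (6 - 2)/6 = (⅙)*4 = ⅔ ≈ 0.66667)
P(j, k) = -13*k - 3*j
P(d, -3)*W = (-13*(-3) - 3*⅔)*187 = (39 - 2)*187 = 37*187 = 6919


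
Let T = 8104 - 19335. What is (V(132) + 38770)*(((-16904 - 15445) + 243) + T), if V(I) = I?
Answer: -1685895974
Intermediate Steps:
T = -11231
(V(132) + 38770)*(((-16904 - 15445) + 243) + T) = (132 + 38770)*(((-16904 - 15445) + 243) - 11231) = 38902*((-32349 + 243) - 11231) = 38902*(-32106 - 11231) = 38902*(-43337) = -1685895974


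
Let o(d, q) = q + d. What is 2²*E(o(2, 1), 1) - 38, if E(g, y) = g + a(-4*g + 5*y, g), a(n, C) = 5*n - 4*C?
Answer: -214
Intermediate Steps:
o(d, q) = d + q
a(n, C) = -4*C + 5*n
E(g, y) = -23*g + 25*y (E(g, y) = g + (-4*g + 5*(-4*g + 5*y)) = g + (-4*g + (-20*g + 25*y)) = g + (-24*g + 25*y) = -23*g + 25*y)
2²*E(o(2, 1), 1) - 38 = 2²*(-23*(2 + 1) + 25*1) - 38 = 4*(-23*3 + 25) - 38 = 4*(-69 + 25) - 38 = 4*(-44) - 38 = -176 - 38 = -214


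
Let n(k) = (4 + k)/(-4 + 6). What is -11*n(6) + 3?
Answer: -52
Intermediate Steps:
n(k) = 2 + k/2 (n(k) = (4 + k)/2 = (4 + k)*(½) = 2 + k/2)
-11*n(6) + 3 = -11*(2 + (½)*6) + 3 = -11*(2 + 3) + 3 = -11*5 + 3 = -55 + 3 = -52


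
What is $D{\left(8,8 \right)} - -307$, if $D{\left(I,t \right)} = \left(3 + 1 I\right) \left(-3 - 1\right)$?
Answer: $263$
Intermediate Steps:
$D{\left(I,t \right)} = -12 - 4 I$ ($D{\left(I,t \right)} = \left(3 + I\right) \left(-4\right) = -12 - 4 I$)
$D{\left(8,8 \right)} - -307 = \left(-12 - 32\right) - -307 = \left(-12 - 32\right) + 307 = -44 + 307 = 263$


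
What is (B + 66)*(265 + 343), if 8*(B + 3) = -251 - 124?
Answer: 9804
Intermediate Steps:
B = -399/8 (B = -3 + (-251 - 124)/8 = -3 + (1/8)*(-375) = -3 - 375/8 = -399/8 ≈ -49.875)
(B + 66)*(265 + 343) = (-399/8 + 66)*(265 + 343) = (129/8)*608 = 9804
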